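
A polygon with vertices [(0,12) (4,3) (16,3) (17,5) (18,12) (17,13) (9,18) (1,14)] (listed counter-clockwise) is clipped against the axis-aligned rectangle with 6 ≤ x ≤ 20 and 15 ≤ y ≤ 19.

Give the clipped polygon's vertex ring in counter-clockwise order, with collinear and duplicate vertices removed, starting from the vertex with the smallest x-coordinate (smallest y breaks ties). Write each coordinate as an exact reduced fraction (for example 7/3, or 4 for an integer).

1. After x ≥ 6: [(6,3) (16,3) (17,5) (18,12) (17,13) (9,18) (6,33/2)]
2. After x ≤ 20: [(6,3) (16,3) (17,5) (18,12) (17,13) (9,18) (6,33/2)]
3. After y ≥ 15: [(6,15) (69/5,15) (9,18) (6,33/2)]
4. After y ≤ 19: [(6,15) (69/5,15) (9,18) (6,33/2)]
5. Canonical ring: [(6,15) (69/5,15) (9,18) (6,33/2)]

Clipped polygon: [(6,15) (69/5,15) (9,18) (6,33/2)]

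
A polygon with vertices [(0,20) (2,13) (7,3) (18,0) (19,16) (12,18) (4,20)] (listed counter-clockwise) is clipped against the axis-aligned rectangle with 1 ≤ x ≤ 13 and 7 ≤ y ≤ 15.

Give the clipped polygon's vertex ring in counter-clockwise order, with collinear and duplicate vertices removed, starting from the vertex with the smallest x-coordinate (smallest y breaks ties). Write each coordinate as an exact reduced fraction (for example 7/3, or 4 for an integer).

1. After x ≥ 1: [(1,20) (1,33/2) (2,13) (7,3) (18,0) (19,16) (12,18) (4,20)]
2. After x ≤ 13: [(1,20) (1,33/2) (2,13) (7,3) (13,15/11) (13,124/7) (12,18) (4,20)]
3. After y ≥ 7: [(1,20) (1,33/2) (2,13) (5,7) (13,7) (13,124/7) (12,18) (4,20)]
4. After y ≤ 15: [(10/7,15) (2,13) (5,7) (13,7) (13,15)]
5. Canonical ring: [(10/7,15) (2,13) (5,7) (13,7) (13,15)]

Clipped polygon: [(10/7,15) (2,13) (5,7) (13,7) (13,15)]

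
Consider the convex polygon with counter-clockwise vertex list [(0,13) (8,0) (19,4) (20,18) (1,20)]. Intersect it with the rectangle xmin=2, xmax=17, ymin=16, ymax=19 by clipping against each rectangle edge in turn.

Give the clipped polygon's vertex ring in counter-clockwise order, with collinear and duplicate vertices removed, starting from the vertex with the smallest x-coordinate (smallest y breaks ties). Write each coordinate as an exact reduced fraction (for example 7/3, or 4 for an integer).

1. After x ≥ 2: [(2,39/4) (8,0) (19,4) (20,18) (2,378/19)]
2. After x ≤ 17: [(2,39/4) (8,0) (17,36/11) (17,348/19) (2,378/19)]
3. After y ≥ 16: [(2,16) (17,16) (17,348/19) (2,378/19)]
4. After y ≤ 19: [(2,19) (2,16) (17,16) (17,348/19) (21/2,19)]
5. Canonical ring: [(2,16) (17,16) (17,348/19) (21/2,19) (2,19)]

Clipped polygon: [(2,16) (17,16) (17,348/19) (21/2,19) (2,19)]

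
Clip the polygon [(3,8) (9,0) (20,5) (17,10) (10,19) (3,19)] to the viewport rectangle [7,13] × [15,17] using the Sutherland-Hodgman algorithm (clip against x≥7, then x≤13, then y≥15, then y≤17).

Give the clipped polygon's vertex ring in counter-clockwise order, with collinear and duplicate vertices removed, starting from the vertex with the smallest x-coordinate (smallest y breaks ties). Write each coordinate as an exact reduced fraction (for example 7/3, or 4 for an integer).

Clipped polygon: [(7,15) (13,15) (13,106/7) (104/9,17) (7,17)]

1. After x ≥ 7: [(7,8/3) (9,0) (20,5) (17,10) (10,19) (7,19)]
2. After x ≤ 13: [(7,8/3) (9,0) (13,20/11) (13,106/7) (10,19) (7,19)]
3. After y ≥ 15: [(7,15) (13,15) (13,106/7) (10,19) (7,19)]
4. After y ≤ 17: [(7,17) (7,15) (13,15) (13,106/7) (104/9,17)]
5. Canonical ring: [(7,15) (13,15) (13,106/7) (104/9,17) (7,17)]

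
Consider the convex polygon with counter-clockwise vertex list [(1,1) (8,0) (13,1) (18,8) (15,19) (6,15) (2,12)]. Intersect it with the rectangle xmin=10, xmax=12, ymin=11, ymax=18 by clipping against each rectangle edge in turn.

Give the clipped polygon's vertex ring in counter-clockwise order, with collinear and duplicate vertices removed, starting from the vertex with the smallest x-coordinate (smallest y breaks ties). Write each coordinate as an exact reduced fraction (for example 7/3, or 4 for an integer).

Clipped polygon: [(10,11) (12,11) (12,53/3) (10,151/9)]

1. After x ≥ 10: [(10,2/5) (13,1) (18,8) (15,19) (10,151/9)]
2. After x ≤ 12: [(10,2/5) (12,4/5) (12,53/3) (10,151/9)]
3. After y ≥ 11: [(10,11) (12,11) (12,53/3) (10,151/9)]
4. After y ≤ 18: [(10,11) (12,11) (12,53/3) (10,151/9)]
5. Canonical ring: [(10,11) (12,11) (12,53/3) (10,151/9)]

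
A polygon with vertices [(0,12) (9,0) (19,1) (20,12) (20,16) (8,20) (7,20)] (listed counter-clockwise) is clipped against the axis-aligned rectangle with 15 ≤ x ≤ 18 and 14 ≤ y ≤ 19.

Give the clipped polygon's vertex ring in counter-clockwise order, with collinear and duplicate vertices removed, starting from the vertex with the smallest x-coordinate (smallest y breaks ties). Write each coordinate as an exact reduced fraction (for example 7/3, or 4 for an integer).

1. After x ≥ 15: [(15,3/5) (19,1) (20,12) (20,16) (15,53/3)]
2. After x ≤ 18: [(15,3/5) (18,9/10) (18,50/3) (15,53/3)]
3. After y ≥ 14: [(15,14) (18,14) (18,50/3) (15,53/3)]
4. After y ≤ 19: [(15,14) (18,14) (18,50/3) (15,53/3)]
5. Canonical ring: [(15,14) (18,14) (18,50/3) (15,53/3)]

Clipped polygon: [(15,14) (18,14) (18,50/3) (15,53/3)]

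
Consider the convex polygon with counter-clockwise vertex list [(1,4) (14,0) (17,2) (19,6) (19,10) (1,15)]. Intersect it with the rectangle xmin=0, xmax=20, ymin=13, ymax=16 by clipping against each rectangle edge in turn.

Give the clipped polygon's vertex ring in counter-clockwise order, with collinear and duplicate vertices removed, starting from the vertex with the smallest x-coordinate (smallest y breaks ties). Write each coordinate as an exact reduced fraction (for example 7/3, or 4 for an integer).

1. After x ≥ 0: [(1,4) (14,0) (17,2) (19,6) (19,10) (1,15)]
2. After x ≤ 20: [(1,4) (14,0) (17,2) (19,6) (19,10) (1,15)]
3. After y ≥ 13: [(1,13) (41/5,13) (1,15)]
4. After y ≤ 16: [(1,13) (41/5,13) (1,15)]
5. Canonical ring: [(1,13) (41/5,13) (1,15)]

Clipped polygon: [(1,13) (41/5,13) (1,15)]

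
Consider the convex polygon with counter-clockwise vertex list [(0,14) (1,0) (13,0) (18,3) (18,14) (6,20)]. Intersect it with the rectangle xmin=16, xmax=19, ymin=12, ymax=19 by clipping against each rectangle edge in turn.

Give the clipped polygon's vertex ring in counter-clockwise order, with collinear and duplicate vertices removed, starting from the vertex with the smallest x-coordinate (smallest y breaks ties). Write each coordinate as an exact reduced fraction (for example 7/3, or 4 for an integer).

1. After x ≥ 16: [(16,9/5) (18,3) (18,14) (16,15)]
2. After x ≤ 19: [(16,9/5) (18,3) (18,14) (16,15)]
3. After y ≥ 12: [(16,12) (18,12) (18,14) (16,15)]
4. After y ≤ 19: [(16,12) (18,12) (18,14) (16,15)]
5. Canonical ring: [(16,12) (18,12) (18,14) (16,15)]

Clipped polygon: [(16,12) (18,12) (18,14) (16,15)]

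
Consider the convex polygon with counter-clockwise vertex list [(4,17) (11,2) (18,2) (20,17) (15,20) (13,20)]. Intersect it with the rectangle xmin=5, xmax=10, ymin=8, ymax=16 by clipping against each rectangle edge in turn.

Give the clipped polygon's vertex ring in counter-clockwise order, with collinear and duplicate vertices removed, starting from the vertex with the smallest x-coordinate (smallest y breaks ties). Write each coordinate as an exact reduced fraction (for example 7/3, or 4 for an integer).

Clipped polygon: [(5,104/7) (41/5,8) (10,8) (10,16) (5,16)]

1. After x ≥ 5: [(5,52/3) (5,104/7) (11,2) (18,2) (20,17) (15,20) (13,20)]
2. After x ≤ 10: [(10,19) (5,52/3) (5,104/7) (10,29/7)]
3. After y ≥ 8: [(10,8) (10,19) (5,52/3) (5,104/7) (41/5,8)]
4. After y ≤ 16: [(10,8) (10,16) (5,16) (5,104/7) (41/5,8)]
5. Canonical ring: [(5,104/7) (41/5,8) (10,8) (10,16) (5,16)]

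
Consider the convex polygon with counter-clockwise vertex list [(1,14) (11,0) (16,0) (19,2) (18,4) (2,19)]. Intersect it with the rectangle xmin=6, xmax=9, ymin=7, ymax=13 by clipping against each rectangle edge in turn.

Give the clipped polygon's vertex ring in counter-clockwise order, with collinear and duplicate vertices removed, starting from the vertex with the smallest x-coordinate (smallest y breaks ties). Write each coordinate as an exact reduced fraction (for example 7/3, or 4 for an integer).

Clipped polygon: [(6,7) (9,7) (9,199/16) (42/5,13) (6,13)]

1. After x ≥ 6: [(6,7) (11,0) (16,0) (19,2) (18,4) (6,61/4)]
2. After x ≤ 9: [(6,7) (9,14/5) (9,199/16) (6,61/4)]
3. After y ≥ 7: [(6,7) (6,7) (9,7) (9,199/16) (6,61/4)]
4. After y ≤ 13: [(6,13) (6,7) (6,7) (9,7) (9,199/16) (42/5,13)]
5. Canonical ring: [(6,7) (9,7) (9,199/16) (42/5,13) (6,13)]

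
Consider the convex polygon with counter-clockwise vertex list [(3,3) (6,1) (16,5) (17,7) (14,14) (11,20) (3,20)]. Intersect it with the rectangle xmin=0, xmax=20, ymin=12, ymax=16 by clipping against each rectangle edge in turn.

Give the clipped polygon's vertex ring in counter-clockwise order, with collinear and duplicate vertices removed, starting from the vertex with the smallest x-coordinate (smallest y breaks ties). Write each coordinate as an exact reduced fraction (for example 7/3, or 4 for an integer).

Clipped polygon: [(3,12) (104/7,12) (14,14) (13,16) (3,16)]

1. After x ≥ 0: [(3,3) (6,1) (16,5) (17,7) (14,14) (11,20) (3,20)]
2. After x ≤ 20: [(3,3) (6,1) (16,5) (17,7) (14,14) (11,20) (3,20)]
3. After y ≥ 12: [(3,12) (104/7,12) (14,14) (11,20) (3,20)]
4. After y ≤ 16: [(3,16) (3,12) (104/7,12) (14,14) (13,16)]
5. Canonical ring: [(3,12) (104/7,12) (14,14) (13,16) (3,16)]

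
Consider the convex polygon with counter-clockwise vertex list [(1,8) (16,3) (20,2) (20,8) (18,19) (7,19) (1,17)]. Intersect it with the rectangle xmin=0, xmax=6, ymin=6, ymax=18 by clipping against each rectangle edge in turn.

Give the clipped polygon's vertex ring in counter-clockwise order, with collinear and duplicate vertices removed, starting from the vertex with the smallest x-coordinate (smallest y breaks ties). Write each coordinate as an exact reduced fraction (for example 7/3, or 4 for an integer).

Clipped polygon: [(1,8) (6,19/3) (6,18) (4,18) (1,17)]

1. After x ≥ 0: [(1,8) (16,3) (20,2) (20,8) (18,19) (7,19) (1,17)]
2. After x ≤ 6: [(1,8) (6,19/3) (6,56/3) (1,17)]
3. After y ≥ 6: [(1,8) (6,19/3) (6,56/3) (1,17)]
4. After y ≤ 18: [(1,8) (6,19/3) (6,18) (4,18) (1,17)]
5. Canonical ring: [(1,8) (6,19/3) (6,18) (4,18) (1,17)]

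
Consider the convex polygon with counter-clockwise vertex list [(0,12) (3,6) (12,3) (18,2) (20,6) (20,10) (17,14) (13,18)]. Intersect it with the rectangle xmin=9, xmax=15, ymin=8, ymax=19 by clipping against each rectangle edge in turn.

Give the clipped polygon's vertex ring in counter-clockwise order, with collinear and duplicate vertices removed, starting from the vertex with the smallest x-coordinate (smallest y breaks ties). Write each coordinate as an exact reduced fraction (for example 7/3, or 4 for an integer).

1. After x ≥ 9: [(9,210/13) (9,4) (12,3) (18,2) (20,6) (20,10) (17,14) (13,18)]
2. After x ≤ 15: [(9,210/13) (9,4) (12,3) (15,5/2) (15,16) (13,18)]
3. After y ≥ 8: [(9,210/13) (9,8) (15,8) (15,16) (13,18)]
4. After y ≤ 19: [(9,210/13) (9,8) (15,8) (15,16) (13,18)]
5. Canonical ring: [(9,8) (15,8) (15,16) (13,18) (9,210/13)]

Clipped polygon: [(9,8) (15,8) (15,16) (13,18) (9,210/13)]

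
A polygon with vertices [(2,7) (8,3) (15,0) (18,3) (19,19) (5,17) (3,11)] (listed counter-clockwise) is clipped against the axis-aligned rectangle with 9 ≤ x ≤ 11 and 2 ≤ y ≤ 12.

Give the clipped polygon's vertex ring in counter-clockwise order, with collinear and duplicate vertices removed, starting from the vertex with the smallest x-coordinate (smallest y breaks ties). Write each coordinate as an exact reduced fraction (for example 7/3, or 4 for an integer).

Clipped polygon: [(9,18/7) (31/3,2) (11,2) (11,12) (9,12)]

1. After x ≥ 9: [(9,18/7) (15,0) (18,3) (19,19) (9,123/7)]
2. After x ≤ 11: [(9,18/7) (11,12/7) (11,125/7) (9,123/7)]
3. After y ≥ 2: [(9,18/7) (31/3,2) (11,2) (11,125/7) (9,123/7)]
4. After y ≤ 12: [(9,12) (9,18/7) (31/3,2) (11,2) (11,12)]
5. Canonical ring: [(9,18/7) (31/3,2) (11,2) (11,12) (9,12)]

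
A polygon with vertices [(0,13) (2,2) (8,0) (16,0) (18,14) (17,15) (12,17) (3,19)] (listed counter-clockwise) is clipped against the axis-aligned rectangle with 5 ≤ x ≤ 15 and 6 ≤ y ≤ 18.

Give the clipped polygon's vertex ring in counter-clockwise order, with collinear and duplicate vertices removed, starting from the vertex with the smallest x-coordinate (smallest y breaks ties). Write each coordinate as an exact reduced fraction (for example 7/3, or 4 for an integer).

1. After x ≥ 5: [(5,1) (8,0) (16,0) (18,14) (17,15) (12,17) (5,167/9)]
2. After x ≤ 15: [(5,1) (8,0) (15,0) (15,79/5) (12,17) (5,167/9)]
3. After y ≥ 6: [(5,6) (15,6) (15,79/5) (12,17) (5,167/9)]
4. After y ≤ 18: [(5,18) (5,6) (15,6) (15,79/5) (12,17) (15/2,18)]
5. Canonical ring: [(5,6) (15,6) (15,79/5) (12,17) (15/2,18) (5,18)]

Clipped polygon: [(5,6) (15,6) (15,79/5) (12,17) (15/2,18) (5,18)]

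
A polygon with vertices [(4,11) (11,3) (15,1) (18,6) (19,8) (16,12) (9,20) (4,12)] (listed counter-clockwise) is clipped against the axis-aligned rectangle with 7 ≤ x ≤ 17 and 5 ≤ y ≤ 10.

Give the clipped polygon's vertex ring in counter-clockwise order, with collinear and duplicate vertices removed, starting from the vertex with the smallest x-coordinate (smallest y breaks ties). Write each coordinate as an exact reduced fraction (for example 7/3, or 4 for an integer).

Clipped polygon: [(7,53/7) (37/4,5) (17,5) (17,10) (7,10)]

1. After x ≥ 7: [(7,53/7) (11,3) (15,1) (18,6) (19,8) (16,12) (9,20) (7,84/5)]
2. After x ≤ 17: [(7,53/7) (11,3) (15,1) (17,13/3) (17,32/3) (16,12) (9,20) (7,84/5)]
3. After y ≥ 5: [(7,53/7) (37/4,5) (17,5) (17,32/3) (16,12) (9,20) (7,84/5)]
4. After y ≤ 10: [(7,10) (7,53/7) (37/4,5) (17,5) (17,10)]
5. Canonical ring: [(7,53/7) (37/4,5) (17,5) (17,10) (7,10)]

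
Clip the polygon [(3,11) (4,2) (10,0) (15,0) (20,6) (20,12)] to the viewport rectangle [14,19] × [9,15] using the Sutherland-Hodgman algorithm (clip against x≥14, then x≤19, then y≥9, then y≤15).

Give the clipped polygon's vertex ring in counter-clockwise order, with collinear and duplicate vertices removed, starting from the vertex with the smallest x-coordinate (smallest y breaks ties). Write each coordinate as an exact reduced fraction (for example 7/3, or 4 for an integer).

Clipped polygon: [(14,9) (19,9) (19,203/17) (14,198/17)]

1. After x ≥ 14: [(14,198/17) (14,0) (15,0) (20,6) (20,12)]
2. After x ≤ 19: [(19,203/17) (14,198/17) (14,0) (15,0) (19,24/5)]
3. After y ≥ 9: [(19,9) (19,203/17) (14,198/17) (14,9)]
4. After y ≤ 15: [(19,9) (19,203/17) (14,198/17) (14,9)]
5. Canonical ring: [(14,9) (19,9) (19,203/17) (14,198/17)]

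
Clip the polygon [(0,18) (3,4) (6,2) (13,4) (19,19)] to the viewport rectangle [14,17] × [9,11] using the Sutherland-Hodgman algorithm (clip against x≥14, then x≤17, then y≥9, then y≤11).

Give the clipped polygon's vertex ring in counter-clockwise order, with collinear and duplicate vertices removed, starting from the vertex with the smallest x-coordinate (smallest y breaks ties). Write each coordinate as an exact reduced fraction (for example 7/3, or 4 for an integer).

Clipped polygon: [(14,9) (15,9) (79/5,11) (14,11)]

1. After x ≥ 14: [(14,356/19) (14,13/2) (19,19)]
2. After x ≤ 17: [(17,359/19) (14,356/19) (14,13/2) (17,14)]
3. After y ≥ 9: [(17,359/19) (14,356/19) (14,9) (15,9) (17,14)]
4. After y ≤ 11: [(14,11) (14,9) (15,9) (79/5,11)]
5. Canonical ring: [(14,9) (15,9) (79/5,11) (14,11)]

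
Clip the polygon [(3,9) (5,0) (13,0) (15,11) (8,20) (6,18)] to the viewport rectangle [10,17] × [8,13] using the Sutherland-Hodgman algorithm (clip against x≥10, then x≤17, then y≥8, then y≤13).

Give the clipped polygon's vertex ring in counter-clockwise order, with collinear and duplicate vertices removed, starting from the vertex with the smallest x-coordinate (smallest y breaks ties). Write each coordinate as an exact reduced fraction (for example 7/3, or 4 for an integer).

Clipped polygon: [(10,8) (159/11,8) (15,11) (121/9,13) (10,13)]

1. After x ≥ 10: [(10,0) (13,0) (15,11) (10,122/7)]
2. After x ≤ 17: [(10,0) (13,0) (15,11) (10,122/7)]
3. After y ≥ 8: [(10,8) (159/11,8) (15,11) (10,122/7)]
4. After y ≤ 13: [(10,13) (10,8) (159/11,8) (15,11) (121/9,13)]
5. Canonical ring: [(10,8) (159/11,8) (15,11) (121/9,13) (10,13)]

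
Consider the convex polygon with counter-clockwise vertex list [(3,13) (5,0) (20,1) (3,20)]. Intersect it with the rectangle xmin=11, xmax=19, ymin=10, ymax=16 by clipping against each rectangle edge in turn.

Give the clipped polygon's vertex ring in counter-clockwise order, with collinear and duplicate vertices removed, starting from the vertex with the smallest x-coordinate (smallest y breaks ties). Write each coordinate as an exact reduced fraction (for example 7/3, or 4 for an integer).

Clipped polygon: [(11,10) (227/19,10) (11,188/17)]

1. After x ≥ 11: [(11,2/5) (20,1) (11,188/17)]
2. After x ≤ 19: [(11,2/5) (19,14/15) (19,36/17) (11,188/17)]
3. After y ≥ 10: [(11,10) (227/19,10) (11,188/17)]
4. After y ≤ 16: [(11,10) (227/19,10) (11,188/17)]
5. Canonical ring: [(11,10) (227/19,10) (11,188/17)]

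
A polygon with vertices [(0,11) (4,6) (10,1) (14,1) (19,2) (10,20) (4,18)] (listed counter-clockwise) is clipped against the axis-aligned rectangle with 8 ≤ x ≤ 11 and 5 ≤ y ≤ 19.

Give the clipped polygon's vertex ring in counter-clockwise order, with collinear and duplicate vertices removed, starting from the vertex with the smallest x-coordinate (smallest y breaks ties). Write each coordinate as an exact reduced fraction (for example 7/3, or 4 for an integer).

1. After x ≥ 8: [(8,8/3) (10,1) (14,1) (19,2) (10,20) (8,58/3)]
2. After x ≤ 11: [(8,8/3) (10,1) (11,1) (11,18) (10,20) (8,58/3)]
3. After y ≥ 5: [(8,5) (11,5) (11,18) (10,20) (8,58/3)]
4. After y ≤ 19: [(8,19) (8,5) (11,5) (11,18) (21/2,19)]
5. Canonical ring: [(8,5) (11,5) (11,18) (21/2,19) (8,19)]

Clipped polygon: [(8,5) (11,5) (11,18) (21/2,19) (8,19)]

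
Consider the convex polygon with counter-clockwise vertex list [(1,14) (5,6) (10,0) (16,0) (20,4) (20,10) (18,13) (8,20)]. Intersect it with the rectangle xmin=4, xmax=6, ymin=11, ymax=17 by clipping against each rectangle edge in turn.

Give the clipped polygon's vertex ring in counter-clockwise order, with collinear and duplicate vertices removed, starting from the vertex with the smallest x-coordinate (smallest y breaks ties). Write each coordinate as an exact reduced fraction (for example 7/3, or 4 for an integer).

Clipped polygon: [(4,11) (6,11) (6,17) (9/2,17) (4,116/7)]

1. After x ≥ 4: [(4,116/7) (4,8) (5,6) (10,0) (16,0) (20,4) (20,10) (18,13) (8,20)]
2. After x ≤ 6: [(6,128/7) (4,116/7) (4,8) (5,6) (6,24/5)]
3. After y ≥ 11: [(6,11) (6,128/7) (4,116/7) (4,11)]
4. After y ≤ 17: [(6,11) (6,17) (9/2,17) (4,116/7) (4,11)]
5. Canonical ring: [(4,11) (6,11) (6,17) (9/2,17) (4,116/7)]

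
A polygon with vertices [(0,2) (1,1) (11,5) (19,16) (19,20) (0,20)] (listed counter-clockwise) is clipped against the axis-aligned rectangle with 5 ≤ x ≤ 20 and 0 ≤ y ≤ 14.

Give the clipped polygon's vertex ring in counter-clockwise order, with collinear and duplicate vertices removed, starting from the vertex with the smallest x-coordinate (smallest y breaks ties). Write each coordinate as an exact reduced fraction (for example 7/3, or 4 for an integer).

1. After x ≥ 5: [(5,13/5) (11,5) (19,16) (19,20) (5,20)]
2. After x ≤ 20: [(5,13/5) (11,5) (19,16) (19,20) (5,20)]
3. After y ≥ 0: [(5,13/5) (11,5) (19,16) (19,20) (5,20)]
4. After y ≤ 14: [(5,14) (5,13/5) (11,5) (193/11,14)]
5. Canonical ring: [(5,13/5) (11,5) (193/11,14) (5,14)]

Clipped polygon: [(5,13/5) (11,5) (193/11,14) (5,14)]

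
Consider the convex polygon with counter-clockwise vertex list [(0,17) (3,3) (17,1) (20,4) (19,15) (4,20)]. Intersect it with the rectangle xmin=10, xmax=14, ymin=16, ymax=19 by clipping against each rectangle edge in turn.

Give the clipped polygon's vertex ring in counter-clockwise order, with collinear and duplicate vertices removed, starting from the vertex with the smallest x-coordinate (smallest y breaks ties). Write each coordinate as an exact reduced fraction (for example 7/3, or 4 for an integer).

1. After x ≥ 10: [(10,2) (17,1) (20,4) (19,15) (10,18)]
2. After x ≤ 14: [(10,2) (14,10/7) (14,50/3) (10,18)]
3. After y ≥ 16: [(10,16) (14,16) (14,50/3) (10,18)]
4. After y ≤ 19: [(10,16) (14,16) (14,50/3) (10,18)]
5. Canonical ring: [(10,16) (14,16) (14,50/3) (10,18)]

Clipped polygon: [(10,16) (14,16) (14,50/3) (10,18)]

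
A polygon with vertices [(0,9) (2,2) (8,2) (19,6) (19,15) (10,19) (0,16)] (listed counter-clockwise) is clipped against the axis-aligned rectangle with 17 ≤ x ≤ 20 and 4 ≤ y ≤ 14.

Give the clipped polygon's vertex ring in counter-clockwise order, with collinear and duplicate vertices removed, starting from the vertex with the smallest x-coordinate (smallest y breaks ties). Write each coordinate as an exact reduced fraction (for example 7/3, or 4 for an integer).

Clipped polygon: [(17,58/11) (19,6) (19,14) (17,14)]

1. After x ≥ 17: [(17,58/11) (19,6) (19,15) (17,143/9)]
2. After x ≤ 20: [(17,58/11) (19,6) (19,15) (17,143/9)]
3. After y ≥ 4: [(17,58/11) (19,6) (19,15) (17,143/9)]
4. After y ≤ 14: [(17,14) (17,58/11) (19,6) (19,14)]
5. Canonical ring: [(17,58/11) (19,6) (19,14) (17,14)]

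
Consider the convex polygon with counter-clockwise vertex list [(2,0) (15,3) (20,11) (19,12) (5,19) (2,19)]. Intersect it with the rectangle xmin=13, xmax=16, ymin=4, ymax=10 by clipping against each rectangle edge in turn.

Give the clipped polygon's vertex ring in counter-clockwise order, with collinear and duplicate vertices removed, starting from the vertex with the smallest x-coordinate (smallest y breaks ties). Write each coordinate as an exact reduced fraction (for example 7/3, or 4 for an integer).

Clipped polygon: [(13,4) (125/8,4) (16,23/5) (16,10) (13,10)]

1. After x ≥ 13: [(13,33/13) (15,3) (20,11) (19,12) (13,15)]
2. After x ≤ 16: [(13,33/13) (15,3) (16,23/5) (16,27/2) (13,15)]
3. After y ≥ 4: [(13,4) (125/8,4) (16,23/5) (16,27/2) (13,15)]
4. After y ≤ 10: [(13,10) (13,4) (125/8,4) (16,23/5) (16,10)]
5. Canonical ring: [(13,4) (125/8,4) (16,23/5) (16,10) (13,10)]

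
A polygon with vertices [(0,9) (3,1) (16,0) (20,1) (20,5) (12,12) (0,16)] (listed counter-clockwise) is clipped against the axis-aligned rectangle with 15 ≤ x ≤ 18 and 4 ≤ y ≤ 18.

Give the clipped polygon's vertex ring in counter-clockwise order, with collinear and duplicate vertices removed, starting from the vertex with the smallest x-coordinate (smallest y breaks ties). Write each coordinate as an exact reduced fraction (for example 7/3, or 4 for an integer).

Clipped polygon: [(15,4) (18,4) (18,27/4) (15,75/8)]

1. After x ≥ 15: [(15,1/13) (16,0) (20,1) (20,5) (15,75/8)]
2. After x ≤ 18: [(15,1/13) (16,0) (18,1/2) (18,27/4) (15,75/8)]
3. After y ≥ 4: [(15,4) (18,4) (18,27/4) (15,75/8)]
4. After y ≤ 18: [(15,4) (18,4) (18,27/4) (15,75/8)]
5. Canonical ring: [(15,4) (18,4) (18,27/4) (15,75/8)]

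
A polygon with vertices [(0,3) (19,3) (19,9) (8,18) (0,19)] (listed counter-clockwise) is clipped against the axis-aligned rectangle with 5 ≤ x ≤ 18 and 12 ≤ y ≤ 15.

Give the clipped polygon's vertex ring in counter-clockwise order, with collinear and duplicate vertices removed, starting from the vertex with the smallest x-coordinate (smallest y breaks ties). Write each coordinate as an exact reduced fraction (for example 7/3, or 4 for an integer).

1. After x ≥ 5: [(5,3) (19,3) (19,9) (8,18) (5,147/8)]
2. After x ≤ 18: [(5,3) (18,3) (18,108/11) (8,18) (5,147/8)]
3. After y ≥ 12: [(5,12) (46/3,12) (8,18) (5,147/8)]
4. After y ≤ 15: [(5,15) (5,12) (46/3,12) (35/3,15)]
5. Canonical ring: [(5,12) (46/3,12) (35/3,15) (5,15)]

Clipped polygon: [(5,12) (46/3,12) (35/3,15) (5,15)]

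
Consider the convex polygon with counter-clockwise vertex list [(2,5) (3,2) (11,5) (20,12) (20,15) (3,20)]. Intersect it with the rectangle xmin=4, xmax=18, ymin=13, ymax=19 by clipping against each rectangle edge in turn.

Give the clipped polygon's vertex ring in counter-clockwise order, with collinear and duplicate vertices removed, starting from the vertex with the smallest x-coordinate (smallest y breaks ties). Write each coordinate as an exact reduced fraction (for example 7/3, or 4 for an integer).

1. After x ≥ 4: [(4,19/8) (11,5) (20,12) (20,15) (4,335/17)]
2. After x ≤ 18: [(4,19/8) (11,5) (18,94/9) (18,265/17) (4,335/17)]
3. After y ≥ 13: [(4,13) (18,13) (18,265/17) (4,335/17)]
4. After y ≤ 19: [(4,19) (4,13) (18,13) (18,265/17) (32/5,19)]
5. Canonical ring: [(4,13) (18,13) (18,265/17) (32/5,19) (4,19)]

Clipped polygon: [(4,13) (18,13) (18,265/17) (32/5,19) (4,19)]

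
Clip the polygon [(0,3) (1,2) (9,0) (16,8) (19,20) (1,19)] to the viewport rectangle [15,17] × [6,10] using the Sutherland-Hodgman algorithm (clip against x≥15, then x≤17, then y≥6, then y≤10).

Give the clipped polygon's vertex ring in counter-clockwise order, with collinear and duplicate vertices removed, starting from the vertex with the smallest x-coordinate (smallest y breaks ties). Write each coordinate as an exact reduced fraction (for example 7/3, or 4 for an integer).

1. After x ≥ 15: [(15,48/7) (16,8) (19,20) (15,178/9)]
2. After x ≤ 17: [(15,48/7) (16,8) (17,12) (17,179/9) (15,178/9)]
3. After y ≥ 6: [(15,48/7) (16,8) (17,12) (17,179/9) (15,178/9)]
4. After y ≤ 10: [(15,10) (15,48/7) (16,8) (33/2,10)]
5. Canonical ring: [(15,48/7) (16,8) (33/2,10) (15,10)]

Clipped polygon: [(15,48/7) (16,8) (33/2,10) (15,10)]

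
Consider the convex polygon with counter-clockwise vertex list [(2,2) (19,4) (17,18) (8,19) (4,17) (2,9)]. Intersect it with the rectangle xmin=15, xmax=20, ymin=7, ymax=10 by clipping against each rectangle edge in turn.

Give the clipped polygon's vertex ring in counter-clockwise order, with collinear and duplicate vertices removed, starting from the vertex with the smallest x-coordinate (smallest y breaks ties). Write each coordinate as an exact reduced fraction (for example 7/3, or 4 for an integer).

1. After x ≥ 15: [(15,60/17) (19,4) (17,18) (15,164/9)]
2. After x ≤ 20: [(15,60/17) (19,4) (17,18) (15,164/9)]
3. After y ≥ 7: [(15,7) (130/7,7) (17,18) (15,164/9)]
4. After y ≤ 10: [(15,10) (15,7) (130/7,7) (127/7,10)]
5. Canonical ring: [(15,7) (130/7,7) (127/7,10) (15,10)]

Clipped polygon: [(15,7) (130/7,7) (127/7,10) (15,10)]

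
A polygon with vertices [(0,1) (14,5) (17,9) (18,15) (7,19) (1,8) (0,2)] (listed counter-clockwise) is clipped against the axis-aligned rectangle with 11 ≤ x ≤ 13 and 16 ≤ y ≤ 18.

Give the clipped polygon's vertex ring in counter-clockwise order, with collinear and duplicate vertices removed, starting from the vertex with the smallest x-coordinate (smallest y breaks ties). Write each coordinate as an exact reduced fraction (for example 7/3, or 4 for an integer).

1. After x ≥ 11: [(11,29/7) (14,5) (17,9) (18,15) (11,193/11)]
2. After x ≤ 13: [(11,29/7) (13,33/7) (13,185/11) (11,193/11)]
3. After y ≥ 16: [(11,16) (13,16) (13,185/11) (11,193/11)]
4. After y ≤ 18: [(11,16) (13,16) (13,185/11) (11,193/11)]
5. Canonical ring: [(11,16) (13,16) (13,185/11) (11,193/11)]

Clipped polygon: [(11,16) (13,16) (13,185/11) (11,193/11)]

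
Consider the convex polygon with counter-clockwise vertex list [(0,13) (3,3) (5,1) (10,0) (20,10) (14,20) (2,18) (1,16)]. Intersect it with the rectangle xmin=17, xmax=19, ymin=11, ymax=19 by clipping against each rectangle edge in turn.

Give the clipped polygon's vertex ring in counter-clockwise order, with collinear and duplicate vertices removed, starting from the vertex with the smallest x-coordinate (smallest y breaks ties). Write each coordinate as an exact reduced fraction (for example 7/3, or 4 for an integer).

1. After x ≥ 17: [(17,7) (20,10) (17,15)]
2. After x ≤ 19: [(17,7) (19,9) (19,35/3) (17,15)]
3. After y ≥ 11: [(17,11) (19,11) (19,35/3) (17,15)]
4. After y ≤ 19: [(17,11) (19,11) (19,35/3) (17,15)]
5. Canonical ring: [(17,11) (19,11) (19,35/3) (17,15)]

Clipped polygon: [(17,11) (19,11) (19,35/3) (17,15)]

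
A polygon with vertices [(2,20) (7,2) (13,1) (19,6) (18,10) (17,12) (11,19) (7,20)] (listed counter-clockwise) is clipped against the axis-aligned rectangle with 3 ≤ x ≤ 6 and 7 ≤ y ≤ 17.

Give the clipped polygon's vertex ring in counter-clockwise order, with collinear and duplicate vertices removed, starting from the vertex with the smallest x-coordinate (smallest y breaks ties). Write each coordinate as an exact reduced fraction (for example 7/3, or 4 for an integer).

Clipped polygon: [(3,82/5) (101/18,7) (6,7) (6,17) (3,17)]

1. After x ≥ 3: [(3,20) (3,82/5) (7,2) (13,1) (19,6) (18,10) (17,12) (11,19) (7,20)]
2. After x ≤ 6: [(6,20) (3,20) (3,82/5) (6,28/5)]
3. After y ≥ 7: [(6,7) (6,20) (3,20) (3,82/5) (101/18,7)]
4. After y ≤ 17: [(6,7) (6,17) (3,17) (3,82/5) (101/18,7)]
5. Canonical ring: [(3,82/5) (101/18,7) (6,7) (6,17) (3,17)]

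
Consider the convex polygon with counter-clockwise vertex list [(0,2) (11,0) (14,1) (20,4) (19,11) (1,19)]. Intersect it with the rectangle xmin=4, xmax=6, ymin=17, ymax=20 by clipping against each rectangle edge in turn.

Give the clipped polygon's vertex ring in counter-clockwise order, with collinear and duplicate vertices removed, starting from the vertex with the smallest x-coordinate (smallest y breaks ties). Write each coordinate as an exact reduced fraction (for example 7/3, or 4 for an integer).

Clipped polygon: [(4,17) (11/2,17) (4,53/3)]

1. After x ≥ 4: [(4,14/11) (11,0) (14,1) (20,4) (19,11) (4,53/3)]
2. After x ≤ 6: [(4,14/11) (6,10/11) (6,151/9) (4,53/3)]
3. After y ≥ 17: [(4,17) (11/2,17) (4,53/3)]
4. After y ≤ 20: [(4,17) (11/2,17) (4,53/3)]
5. Canonical ring: [(4,17) (11/2,17) (4,53/3)]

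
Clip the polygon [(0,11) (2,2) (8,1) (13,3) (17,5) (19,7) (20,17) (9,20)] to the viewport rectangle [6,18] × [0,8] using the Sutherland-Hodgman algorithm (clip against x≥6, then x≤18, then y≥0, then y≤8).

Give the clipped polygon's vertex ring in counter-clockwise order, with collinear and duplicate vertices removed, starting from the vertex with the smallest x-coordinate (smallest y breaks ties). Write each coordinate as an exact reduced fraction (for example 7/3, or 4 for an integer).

Clipped polygon: [(6,4/3) (8,1) (13,3) (17,5) (18,6) (18,8) (6,8)]

1. After x ≥ 6: [(6,17) (6,4/3) (8,1) (13,3) (17,5) (19,7) (20,17) (9,20)]
2. After x ≤ 18: [(6,17) (6,4/3) (8,1) (13,3) (17,5) (18,6) (18,193/11) (9,20)]
3. After y ≥ 0: [(6,17) (6,4/3) (8,1) (13,3) (17,5) (18,6) (18,193/11) (9,20)]
4. After y ≤ 8: [(6,8) (6,4/3) (8,1) (13,3) (17,5) (18,6) (18,8)]
5. Canonical ring: [(6,4/3) (8,1) (13,3) (17,5) (18,6) (18,8) (6,8)]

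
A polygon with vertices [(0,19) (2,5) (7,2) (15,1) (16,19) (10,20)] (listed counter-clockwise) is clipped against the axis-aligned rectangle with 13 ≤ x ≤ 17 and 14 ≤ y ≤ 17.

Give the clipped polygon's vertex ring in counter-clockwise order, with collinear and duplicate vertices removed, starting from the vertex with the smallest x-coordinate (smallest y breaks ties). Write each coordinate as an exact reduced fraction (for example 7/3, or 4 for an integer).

1. After x ≥ 13: [(13,5/4) (15,1) (16,19) (13,39/2)]
2. After x ≤ 17: [(13,5/4) (15,1) (16,19) (13,39/2)]
3. After y ≥ 14: [(13,14) (283/18,14) (16,19) (13,39/2)]
4. After y ≤ 17: [(13,17) (13,14) (283/18,14) (143/9,17)]
5. Canonical ring: [(13,14) (283/18,14) (143/9,17) (13,17)]

Clipped polygon: [(13,14) (283/18,14) (143/9,17) (13,17)]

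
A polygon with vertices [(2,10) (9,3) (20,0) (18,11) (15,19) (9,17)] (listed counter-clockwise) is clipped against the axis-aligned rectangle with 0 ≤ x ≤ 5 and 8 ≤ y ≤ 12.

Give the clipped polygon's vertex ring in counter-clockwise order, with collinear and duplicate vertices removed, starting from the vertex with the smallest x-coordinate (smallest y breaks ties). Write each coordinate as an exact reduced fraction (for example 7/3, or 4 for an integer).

1. After x ≥ 0: [(2,10) (9,3) (20,0) (18,11) (15,19) (9,17)]
2. After x ≤ 5: [(5,13) (2,10) (5,7)]
3. After y ≥ 8: [(5,8) (5,13) (2,10) (4,8)]
4. After y ≤ 12: [(5,8) (5,12) (4,12) (2,10) (4,8)]
5. Canonical ring: [(2,10) (4,8) (5,8) (5,12) (4,12)]

Clipped polygon: [(2,10) (4,8) (5,8) (5,12) (4,12)]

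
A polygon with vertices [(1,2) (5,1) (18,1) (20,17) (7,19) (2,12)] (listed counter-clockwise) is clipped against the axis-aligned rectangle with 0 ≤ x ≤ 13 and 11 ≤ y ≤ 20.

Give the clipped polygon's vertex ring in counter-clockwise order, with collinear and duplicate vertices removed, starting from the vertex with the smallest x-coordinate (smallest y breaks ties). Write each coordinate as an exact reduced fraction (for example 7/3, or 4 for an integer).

Clipped polygon: [(19/10,11) (13,11) (13,235/13) (7,19) (2,12)]

1. After x ≥ 0: [(1,2) (5,1) (18,1) (20,17) (7,19) (2,12)]
2. After x ≤ 13: [(1,2) (5,1) (13,1) (13,235/13) (7,19) (2,12)]
3. After y ≥ 11: [(19/10,11) (13,11) (13,235/13) (7,19) (2,12)]
4. After y ≤ 20: [(19/10,11) (13,11) (13,235/13) (7,19) (2,12)]
5. Canonical ring: [(19/10,11) (13,11) (13,235/13) (7,19) (2,12)]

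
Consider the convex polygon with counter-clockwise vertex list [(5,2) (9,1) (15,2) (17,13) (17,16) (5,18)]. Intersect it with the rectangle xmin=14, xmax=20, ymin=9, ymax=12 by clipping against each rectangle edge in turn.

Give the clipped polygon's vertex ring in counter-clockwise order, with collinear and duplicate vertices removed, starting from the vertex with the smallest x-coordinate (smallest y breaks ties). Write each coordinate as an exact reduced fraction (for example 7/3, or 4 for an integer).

1. After x ≥ 14: [(14,11/6) (15,2) (17,13) (17,16) (14,33/2)]
2. After x ≤ 20: [(14,11/6) (15,2) (17,13) (17,16) (14,33/2)]
3. After y ≥ 9: [(14,9) (179/11,9) (17,13) (17,16) (14,33/2)]
4. After y ≤ 12: [(14,12) (14,9) (179/11,9) (185/11,12)]
5. Canonical ring: [(14,9) (179/11,9) (185/11,12) (14,12)]

Clipped polygon: [(14,9) (179/11,9) (185/11,12) (14,12)]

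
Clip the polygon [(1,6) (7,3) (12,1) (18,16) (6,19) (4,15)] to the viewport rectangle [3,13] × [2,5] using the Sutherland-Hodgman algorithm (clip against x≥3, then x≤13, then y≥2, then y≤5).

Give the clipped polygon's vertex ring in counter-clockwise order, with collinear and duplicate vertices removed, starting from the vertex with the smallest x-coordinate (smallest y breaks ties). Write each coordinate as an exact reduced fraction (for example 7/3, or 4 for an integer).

1. After x ≥ 3: [(3,12) (3,5) (7,3) (12,1) (18,16) (6,19) (4,15)]
2. After x ≤ 13: [(3,12) (3,5) (7,3) (12,1) (13,7/2) (13,69/4) (6,19) (4,15)]
3. After y ≥ 2: [(3,12) (3,5) (7,3) (19/2,2) (62/5,2) (13,7/2) (13,69/4) (6,19) (4,15)]
4. After y ≤ 5: [(3,5) (3,5) (7,3) (19/2,2) (62/5,2) (13,7/2) (13,5)]
5. Canonical ring: [(3,5) (7,3) (19/2,2) (62/5,2) (13,7/2) (13,5)]

Clipped polygon: [(3,5) (7,3) (19/2,2) (62/5,2) (13,7/2) (13,5)]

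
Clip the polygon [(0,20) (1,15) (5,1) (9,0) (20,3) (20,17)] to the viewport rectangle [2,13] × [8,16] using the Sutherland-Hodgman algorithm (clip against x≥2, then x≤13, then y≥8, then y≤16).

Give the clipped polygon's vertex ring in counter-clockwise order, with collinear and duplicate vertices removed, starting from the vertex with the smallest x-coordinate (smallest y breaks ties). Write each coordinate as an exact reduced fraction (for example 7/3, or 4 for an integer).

1. After x ≥ 2: [(2,197/10) (2,23/2) (5,1) (9,0) (20,3) (20,17)]
2. After x ≤ 13: [(13,361/20) (2,197/10) (2,23/2) (5,1) (9,0) (13,12/11)]
3. After y ≥ 8: [(13,8) (13,361/20) (2,197/10) (2,23/2) (3,8)]
4. After y ≤ 16: [(13,8) (13,16) (2,16) (2,23/2) (3,8)]
5. Canonical ring: [(2,23/2) (3,8) (13,8) (13,16) (2,16)]

Clipped polygon: [(2,23/2) (3,8) (13,8) (13,16) (2,16)]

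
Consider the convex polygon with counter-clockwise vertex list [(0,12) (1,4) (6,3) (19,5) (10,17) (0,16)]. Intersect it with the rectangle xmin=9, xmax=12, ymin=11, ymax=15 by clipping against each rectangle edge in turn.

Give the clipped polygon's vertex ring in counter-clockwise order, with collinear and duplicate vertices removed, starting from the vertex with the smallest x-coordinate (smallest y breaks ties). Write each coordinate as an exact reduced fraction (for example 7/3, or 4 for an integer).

Clipped polygon: [(9,11) (12,11) (12,43/3) (23/2,15) (9,15)]

1. After x ≥ 9: [(9,45/13) (19,5) (10,17) (9,169/10)]
2. After x ≤ 12: [(9,45/13) (12,51/13) (12,43/3) (10,17) (9,169/10)]
3. After y ≥ 11: [(9,11) (12,11) (12,43/3) (10,17) (9,169/10)]
4. After y ≤ 15: [(9,15) (9,11) (12,11) (12,43/3) (23/2,15)]
5. Canonical ring: [(9,11) (12,11) (12,43/3) (23/2,15) (9,15)]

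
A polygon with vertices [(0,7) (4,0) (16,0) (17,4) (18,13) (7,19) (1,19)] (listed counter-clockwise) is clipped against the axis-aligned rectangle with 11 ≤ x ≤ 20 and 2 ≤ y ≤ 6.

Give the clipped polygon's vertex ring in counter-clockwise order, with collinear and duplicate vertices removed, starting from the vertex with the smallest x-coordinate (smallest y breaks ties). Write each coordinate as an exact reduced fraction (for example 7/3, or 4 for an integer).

1. After x ≥ 11: [(11,0) (16,0) (17,4) (18,13) (11,185/11)]
2. After x ≤ 20: [(11,0) (16,0) (17,4) (18,13) (11,185/11)]
3. After y ≥ 2: [(11,2) (33/2,2) (17,4) (18,13) (11,185/11)]
4. After y ≤ 6: [(11,6) (11,2) (33/2,2) (17,4) (155/9,6)]
5. Canonical ring: [(11,2) (33/2,2) (17,4) (155/9,6) (11,6)]

Clipped polygon: [(11,2) (33/2,2) (17,4) (155/9,6) (11,6)]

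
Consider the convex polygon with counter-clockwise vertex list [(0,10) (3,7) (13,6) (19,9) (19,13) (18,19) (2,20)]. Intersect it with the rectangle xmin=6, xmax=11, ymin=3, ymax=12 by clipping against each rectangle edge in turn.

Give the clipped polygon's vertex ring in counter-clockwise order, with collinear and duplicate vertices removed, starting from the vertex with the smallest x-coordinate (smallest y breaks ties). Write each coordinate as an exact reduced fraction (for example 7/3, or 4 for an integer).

Clipped polygon: [(6,67/10) (11,31/5) (11,12) (6,12)]

1. After x ≥ 6: [(6,67/10) (13,6) (19,9) (19,13) (18,19) (6,79/4)]
2. After x ≤ 11: [(6,67/10) (11,31/5) (11,311/16) (6,79/4)]
3. After y ≥ 3: [(6,67/10) (11,31/5) (11,311/16) (6,79/4)]
4. After y ≤ 12: [(6,12) (6,67/10) (11,31/5) (11,12)]
5. Canonical ring: [(6,67/10) (11,31/5) (11,12) (6,12)]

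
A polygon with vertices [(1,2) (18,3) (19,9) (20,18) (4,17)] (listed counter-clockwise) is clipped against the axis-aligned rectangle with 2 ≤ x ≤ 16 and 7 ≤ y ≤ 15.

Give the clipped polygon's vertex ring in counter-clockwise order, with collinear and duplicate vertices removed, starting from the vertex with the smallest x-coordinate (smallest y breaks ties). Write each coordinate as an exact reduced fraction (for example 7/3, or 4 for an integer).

1. After x ≥ 2: [(2,7) (2,35/17) (18,3) (19,9) (20,18) (4,17)]
2. After x ≤ 16: [(2,7) (2,35/17) (16,49/17) (16,71/4) (4,17)]
3. After y ≥ 7: [(2,7) (2,7) (16,7) (16,71/4) (4,17)]
4. After y ≤ 15: [(18/5,15) (2,7) (2,7) (16,7) (16,15)]
5. Canonical ring: [(2,7) (16,7) (16,15) (18/5,15)]

Clipped polygon: [(2,7) (16,7) (16,15) (18/5,15)]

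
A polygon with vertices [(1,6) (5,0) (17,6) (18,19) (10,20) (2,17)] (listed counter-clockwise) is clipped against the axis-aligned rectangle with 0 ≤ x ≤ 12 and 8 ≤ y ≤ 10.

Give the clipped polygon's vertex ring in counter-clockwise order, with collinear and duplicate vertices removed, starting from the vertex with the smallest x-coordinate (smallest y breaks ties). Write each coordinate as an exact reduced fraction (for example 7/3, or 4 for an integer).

Clipped polygon: [(13/11,8) (12,8) (12,10) (15/11,10)]

1. After x ≥ 0: [(1,6) (5,0) (17,6) (18,19) (10,20) (2,17)]
2. After x ≤ 12: [(1,6) (5,0) (12,7/2) (12,79/4) (10,20) (2,17)]
3. After y ≥ 8: [(13/11,8) (12,8) (12,79/4) (10,20) (2,17)]
4. After y ≤ 10: [(15/11,10) (13/11,8) (12,8) (12,10)]
5. Canonical ring: [(13/11,8) (12,8) (12,10) (15/11,10)]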